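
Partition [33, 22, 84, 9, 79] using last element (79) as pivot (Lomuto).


Pivot: 79
  33 <= 79: advance i (no swap)
  22 <= 79: advance i (no swap)
  9 <= 79: swap -> [33, 22, 9, 84, 79]
Place pivot at 3: [33, 22, 9, 79, 84]

Partitioned: [33, 22, 9, 79, 84]


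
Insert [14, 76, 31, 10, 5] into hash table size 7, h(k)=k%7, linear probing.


Insert 14: h=0 -> slot 0
Insert 76: h=6 -> slot 6
Insert 31: h=3 -> slot 3
Insert 10: h=3, 1 probes -> slot 4
Insert 5: h=5 -> slot 5

Table: [14, None, None, 31, 10, 5, 76]


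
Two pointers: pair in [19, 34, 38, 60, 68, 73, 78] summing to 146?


lo=0(19)+hi=6(78)=97
lo=1(34)+hi=6(78)=112
lo=2(38)+hi=6(78)=116
lo=3(60)+hi=6(78)=138
lo=4(68)+hi=6(78)=146

Yes: 68+78=146


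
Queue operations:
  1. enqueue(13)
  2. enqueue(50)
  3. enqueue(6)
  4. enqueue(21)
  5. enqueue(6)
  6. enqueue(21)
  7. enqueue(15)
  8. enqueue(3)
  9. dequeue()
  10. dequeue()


enqueue(13) -> [13]
enqueue(50) -> [13, 50]
enqueue(6) -> [13, 50, 6]
enqueue(21) -> [13, 50, 6, 21]
enqueue(6) -> [13, 50, 6, 21, 6]
enqueue(21) -> [13, 50, 6, 21, 6, 21]
enqueue(15) -> [13, 50, 6, 21, 6, 21, 15]
enqueue(3) -> [13, 50, 6, 21, 6, 21, 15, 3]
dequeue()->13, [50, 6, 21, 6, 21, 15, 3]
dequeue()->50, [6, 21, 6, 21, 15, 3]

Final queue: [6, 21, 6, 21, 15, 3]


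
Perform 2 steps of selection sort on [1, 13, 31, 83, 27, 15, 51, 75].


Initial: [1, 13, 31, 83, 27, 15, 51, 75]
Step 1: min=1 at 0
  Swap: [1, 13, 31, 83, 27, 15, 51, 75]
Step 2: min=13 at 1
  Swap: [1, 13, 31, 83, 27, 15, 51, 75]

After 2 steps: [1, 13, 31, 83, 27, 15, 51, 75]


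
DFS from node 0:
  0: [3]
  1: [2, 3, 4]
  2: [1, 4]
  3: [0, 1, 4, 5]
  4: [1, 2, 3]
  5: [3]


Visit 0, push [3]
Visit 3, push [5, 4, 1]
Visit 1, push [4, 2]
Visit 2, push [4]
Visit 4, push []
Visit 5, push []

DFS order: [0, 3, 1, 2, 4, 5]


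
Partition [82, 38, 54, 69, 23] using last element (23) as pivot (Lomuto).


Pivot: 23
Place pivot at 0: [23, 38, 54, 69, 82]

Partitioned: [23, 38, 54, 69, 82]


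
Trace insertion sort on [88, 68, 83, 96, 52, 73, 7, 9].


Initial: [88, 68, 83, 96, 52, 73, 7, 9]
Insert 68: [68, 88, 83, 96, 52, 73, 7, 9]
Insert 83: [68, 83, 88, 96, 52, 73, 7, 9]
Insert 96: [68, 83, 88, 96, 52, 73, 7, 9]
Insert 52: [52, 68, 83, 88, 96, 73, 7, 9]
Insert 73: [52, 68, 73, 83, 88, 96, 7, 9]
Insert 7: [7, 52, 68, 73, 83, 88, 96, 9]
Insert 9: [7, 9, 52, 68, 73, 83, 88, 96]

Sorted: [7, 9, 52, 68, 73, 83, 88, 96]


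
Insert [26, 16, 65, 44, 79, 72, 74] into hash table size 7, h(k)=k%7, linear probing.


Insert 26: h=5 -> slot 5
Insert 16: h=2 -> slot 2
Insert 65: h=2, 1 probes -> slot 3
Insert 44: h=2, 2 probes -> slot 4
Insert 79: h=2, 4 probes -> slot 6
Insert 72: h=2, 5 probes -> slot 0
Insert 74: h=4, 4 probes -> slot 1

Table: [72, 74, 16, 65, 44, 26, 79]


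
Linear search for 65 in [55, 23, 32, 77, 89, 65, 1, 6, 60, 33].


i=0: 55!=65
i=1: 23!=65
i=2: 32!=65
i=3: 77!=65
i=4: 89!=65
i=5: 65==65 found!

Found at 5, 6 comps


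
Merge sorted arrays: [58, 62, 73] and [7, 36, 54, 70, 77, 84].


Take 7 from B
Take 36 from B
Take 54 from B
Take 58 from A
Take 62 from A
Take 70 from B
Take 73 from A

Merged: [7, 36, 54, 58, 62, 70, 73, 77, 84]


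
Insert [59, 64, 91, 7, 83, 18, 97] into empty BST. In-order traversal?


Insert 59: root
Insert 64: R from 59
Insert 91: R from 59 -> R from 64
Insert 7: L from 59
Insert 83: R from 59 -> R from 64 -> L from 91
Insert 18: L from 59 -> R from 7
Insert 97: R from 59 -> R from 64 -> R from 91

In-order: [7, 18, 59, 64, 83, 91, 97]


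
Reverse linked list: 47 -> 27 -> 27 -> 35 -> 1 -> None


Step 1: curr=47, set curr.next=prev(None) | reversed so far: 47
Step 2: curr=27, set curr.next=prev(47) | reversed so far: 27 -> 47
Step 3: curr=27, set curr.next=prev(27) | reversed so far: 27 -> 27 -> 47
Step 4: curr=35, set curr.next=prev(27) | reversed so far: 35 -> 27 -> 27 -> 47
Step 5: curr=1, set curr.next=prev(35) | reversed so far: 1 -> 35 -> 27 -> 27 -> 47

1 -> 35 -> 27 -> 27 -> 47 -> None


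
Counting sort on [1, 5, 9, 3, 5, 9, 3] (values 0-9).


Input: [1, 5, 9, 3, 5, 9, 3]
Counts: [0, 1, 0, 2, 0, 2, 0, 0, 0, 2]

Sorted: [1, 3, 3, 5, 5, 9, 9]


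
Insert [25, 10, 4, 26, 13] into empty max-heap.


Insert 25: [25]
Insert 10: [25, 10]
Insert 4: [25, 10, 4]
Insert 26: [26, 25, 4, 10]
Insert 13: [26, 25, 4, 10, 13]

Final heap: [26, 25, 4, 10, 13]


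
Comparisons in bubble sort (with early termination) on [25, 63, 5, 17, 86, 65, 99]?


Algorithm: bubble sort (with early termination)
Input: [25, 63, 5, 17, 86, 65, 99]
Sorted: [5, 17, 25, 63, 65, 86, 99]

15


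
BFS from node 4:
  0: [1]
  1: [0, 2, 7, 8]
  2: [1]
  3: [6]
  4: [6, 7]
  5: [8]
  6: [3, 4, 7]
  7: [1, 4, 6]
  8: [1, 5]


Visit 4, enqueue [6, 7]
Visit 6, enqueue [3]
Visit 7, enqueue [1]
Visit 3, enqueue []
Visit 1, enqueue [0, 2, 8]
Visit 0, enqueue []
Visit 2, enqueue []
Visit 8, enqueue [5]
Visit 5, enqueue []

BFS order: [4, 6, 7, 3, 1, 0, 2, 8, 5]


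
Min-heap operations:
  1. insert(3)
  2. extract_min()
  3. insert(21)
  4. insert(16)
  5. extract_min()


insert(3) -> [3]
extract_min()->3, []
insert(21) -> [21]
insert(16) -> [16, 21]
extract_min()->16, [21]

Final heap: [21]


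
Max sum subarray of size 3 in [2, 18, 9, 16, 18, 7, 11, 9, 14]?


[0:3]: 29
[1:4]: 43
[2:5]: 43
[3:6]: 41
[4:7]: 36
[5:8]: 27
[6:9]: 34

Max: 43 at [1:4]


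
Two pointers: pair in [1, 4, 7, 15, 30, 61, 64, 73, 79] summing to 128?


lo=0(1)+hi=8(79)=80
lo=1(4)+hi=8(79)=83
lo=2(7)+hi=8(79)=86
lo=3(15)+hi=8(79)=94
lo=4(30)+hi=8(79)=109
lo=5(61)+hi=8(79)=140
lo=5(61)+hi=7(73)=134
lo=5(61)+hi=6(64)=125

No pair found


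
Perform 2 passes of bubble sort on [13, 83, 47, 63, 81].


Initial: [13, 83, 47, 63, 81]
Pass 1: [13, 47, 63, 81, 83] (3 swaps)
Pass 2: [13, 47, 63, 81, 83] (0 swaps)

After 2 passes: [13, 47, 63, 81, 83]


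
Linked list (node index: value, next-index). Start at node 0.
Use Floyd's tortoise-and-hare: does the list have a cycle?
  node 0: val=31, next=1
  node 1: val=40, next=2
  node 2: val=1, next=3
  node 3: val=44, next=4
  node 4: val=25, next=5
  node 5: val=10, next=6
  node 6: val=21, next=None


Floyd's tortoise (slow, +1) and hare (fast, +2):
  init: slow=0, fast=0
  step 1: slow=1, fast=2
  step 2: slow=2, fast=4
  step 3: slow=3, fast=6
  step 4: fast -> None, no cycle

Cycle: no


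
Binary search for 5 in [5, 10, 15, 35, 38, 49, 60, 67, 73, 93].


Step 1: lo=0, hi=9, mid=4, val=38
Step 2: lo=0, hi=3, mid=1, val=10
Step 3: lo=0, hi=0, mid=0, val=5

Found at index 0


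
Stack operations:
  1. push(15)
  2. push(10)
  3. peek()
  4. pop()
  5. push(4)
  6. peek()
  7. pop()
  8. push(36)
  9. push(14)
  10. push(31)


push(15) -> [15]
push(10) -> [15, 10]
peek()->10
pop()->10, [15]
push(4) -> [15, 4]
peek()->4
pop()->4, [15]
push(36) -> [15, 36]
push(14) -> [15, 36, 14]
push(31) -> [15, 36, 14, 31]

Final stack: [15, 36, 14, 31]


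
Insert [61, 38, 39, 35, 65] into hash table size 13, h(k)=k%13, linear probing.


Insert 61: h=9 -> slot 9
Insert 38: h=12 -> slot 12
Insert 39: h=0 -> slot 0
Insert 35: h=9, 1 probes -> slot 10
Insert 65: h=0, 1 probes -> slot 1

Table: [39, 65, None, None, None, None, None, None, None, 61, 35, None, 38]


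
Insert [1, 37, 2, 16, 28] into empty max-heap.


Insert 1: [1]
Insert 37: [37, 1]
Insert 2: [37, 1, 2]
Insert 16: [37, 16, 2, 1]
Insert 28: [37, 28, 2, 1, 16]

Final heap: [37, 28, 2, 1, 16]


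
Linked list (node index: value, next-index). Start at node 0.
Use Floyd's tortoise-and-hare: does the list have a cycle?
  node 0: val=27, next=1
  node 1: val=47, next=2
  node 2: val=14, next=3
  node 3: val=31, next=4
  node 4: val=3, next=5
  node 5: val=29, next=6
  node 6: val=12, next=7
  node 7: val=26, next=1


Floyd's tortoise (slow, +1) and hare (fast, +2):
  init: slow=0, fast=0
  step 1: slow=1, fast=2
  step 2: slow=2, fast=4
  step 3: slow=3, fast=6
  step 4: slow=4, fast=1
  step 5: slow=5, fast=3
  step 6: slow=6, fast=5
  step 7: slow=7, fast=7
  slow == fast at node 7: cycle detected

Cycle: yes


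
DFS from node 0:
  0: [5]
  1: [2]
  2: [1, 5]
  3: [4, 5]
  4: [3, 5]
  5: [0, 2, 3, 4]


Visit 0, push [5]
Visit 5, push [4, 3, 2]
Visit 2, push [1]
Visit 1, push []
Visit 3, push [4]
Visit 4, push []

DFS order: [0, 5, 2, 1, 3, 4]


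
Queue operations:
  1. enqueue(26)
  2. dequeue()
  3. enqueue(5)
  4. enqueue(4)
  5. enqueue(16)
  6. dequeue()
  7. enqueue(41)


enqueue(26) -> [26]
dequeue()->26, []
enqueue(5) -> [5]
enqueue(4) -> [5, 4]
enqueue(16) -> [5, 4, 16]
dequeue()->5, [4, 16]
enqueue(41) -> [4, 16, 41]

Final queue: [4, 16, 41]


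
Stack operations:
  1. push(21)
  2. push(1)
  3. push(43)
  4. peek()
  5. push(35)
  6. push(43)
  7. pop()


push(21) -> [21]
push(1) -> [21, 1]
push(43) -> [21, 1, 43]
peek()->43
push(35) -> [21, 1, 43, 35]
push(43) -> [21, 1, 43, 35, 43]
pop()->43, [21, 1, 43, 35]

Final stack: [21, 1, 43, 35]


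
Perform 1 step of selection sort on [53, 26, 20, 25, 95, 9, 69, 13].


Initial: [53, 26, 20, 25, 95, 9, 69, 13]
Step 1: min=9 at 5
  Swap: [9, 26, 20, 25, 95, 53, 69, 13]

After 1 step: [9, 26, 20, 25, 95, 53, 69, 13]


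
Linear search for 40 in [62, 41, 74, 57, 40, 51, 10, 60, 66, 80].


i=0: 62!=40
i=1: 41!=40
i=2: 74!=40
i=3: 57!=40
i=4: 40==40 found!

Found at 4, 5 comps


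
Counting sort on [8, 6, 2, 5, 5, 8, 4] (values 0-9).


Input: [8, 6, 2, 5, 5, 8, 4]
Counts: [0, 0, 1, 0, 1, 2, 1, 0, 2, 0]

Sorted: [2, 4, 5, 5, 6, 8, 8]


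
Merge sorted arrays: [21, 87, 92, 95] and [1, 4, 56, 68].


Take 1 from B
Take 4 from B
Take 21 from A
Take 56 from B
Take 68 from B

Merged: [1, 4, 21, 56, 68, 87, 92, 95]


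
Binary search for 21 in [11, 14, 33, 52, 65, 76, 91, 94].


Step 1: lo=0, hi=7, mid=3, val=52
Step 2: lo=0, hi=2, mid=1, val=14
Step 3: lo=2, hi=2, mid=2, val=33

Not found


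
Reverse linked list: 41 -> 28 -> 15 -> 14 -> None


Step 1: curr=41, set curr.next=prev(None) | reversed so far: 41
Step 2: curr=28, set curr.next=prev(41) | reversed so far: 28 -> 41
Step 3: curr=15, set curr.next=prev(28) | reversed so far: 15 -> 28 -> 41
Step 4: curr=14, set curr.next=prev(15) | reversed so far: 14 -> 15 -> 28 -> 41

14 -> 15 -> 28 -> 41 -> None


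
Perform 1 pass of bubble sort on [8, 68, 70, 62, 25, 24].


Initial: [8, 68, 70, 62, 25, 24]
Pass 1: [8, 68, 62, 25, 24, 70] (3 swaps)

After 1 pass: [8, 68, 62, 25, 24, 70]


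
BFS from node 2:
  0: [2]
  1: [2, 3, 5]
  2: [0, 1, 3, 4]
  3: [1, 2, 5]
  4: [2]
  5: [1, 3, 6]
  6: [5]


Visit 2, enqueue [0, 1, 3, 4]
Visit 0, enqueue []
Visit 1, enqueue [5]
Visit 3, enqueue []
Visit 4, enqueue []
Visit 5, enqueue [6]
Visit 6, enqueue []

BFS order: [2, 0, 1, 3, 4, 5, 6]


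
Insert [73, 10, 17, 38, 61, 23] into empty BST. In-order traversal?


Insert 73: root
Insert 10: L from 73
Insert 17: L from 73 -> R from 10
Insert 38: L from 73 -> R from 10 -> R from 17
Insert 61: L from 73 -> R from 10 -> R from 17 -> R from 38
Insert 23: L from 73 -> R from 10 -> R from 17 -> L from 38

In-order: [10, 17, 23, 38, 61, 73]


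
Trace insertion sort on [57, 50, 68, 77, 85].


Initial: [57, 50, 68, 77, 85]
Insert 50: [50, 57, 68, 77, 85]
Insert 68: [50, 57, 68, 77, 85]
Insert 77: [50, 57, 68, 77, 85]
Insert 85: [50, 57, 68, 77, 85]

Sorted: [50, 57, 68, 77, 85]


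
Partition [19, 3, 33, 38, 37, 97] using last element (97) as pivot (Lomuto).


Pivot: 97
  19 <= 97: advance i (no swap)
  3 <= 97: advance i (no swap)
  33 <= 97: advance i (no swap)
  38 <= 97: advance i (no swap)
  37 <= 97: advance i (no swap)
Place pivot at 5: [19, 3, 33, 38, 37, 97]

Partitioned: [19, 3, 33, 38, 37, 97]


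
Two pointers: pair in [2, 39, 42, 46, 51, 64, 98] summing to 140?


lo=0(2)+hi=6(98)=100
lo=1(39)+hi=6(98)=137
lo=2(42)+hi=6(98)=140

Yes: 42+98=140


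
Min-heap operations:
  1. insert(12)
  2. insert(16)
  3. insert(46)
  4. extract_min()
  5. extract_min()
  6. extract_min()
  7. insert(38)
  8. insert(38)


insert(12) -> [12]
insert(16) -> [12, 16]
insert(46) -> [12, 16, 46]
extract_min()->12, [16, 46]
extract_min()->16, [46]
extract_min()->46, []
insert(38) -> [38]
insert(38) -> [38, 38]

Final heap: [38, 38]


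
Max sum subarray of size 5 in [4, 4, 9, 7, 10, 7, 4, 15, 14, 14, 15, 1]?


[0:5]: 34
[1:6]: 37
[2:7]: 37
[3:8]: 43
[4:9]: 50
[5:10]: 54
[6:11]: 62
[7:12]: 59

Max: 62 at [6:11]


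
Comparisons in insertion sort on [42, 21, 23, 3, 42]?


Algorithm: insertion sort
Input: [42, 21, 23, 3, 42]
Sorted: [3, 21, 23, 42, 42]

7


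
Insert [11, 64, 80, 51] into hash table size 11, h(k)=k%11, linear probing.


Insert 11: h=0 -> slot 0
Insert 64: h=9 -> slot 9
Insert 80: h=3 -> slot 3
Insert 51: h=7 -> slot 7

Table: [11, None, None, 80, None, None, None, 51, None, 64, None]


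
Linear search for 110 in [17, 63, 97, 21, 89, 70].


i=0: 17!=110
i=1: 63!=110
i=2: 97!=110
i=3: 21!=110
i=4: 89!=110
i=5: 70!=110

Not found, 6 comps


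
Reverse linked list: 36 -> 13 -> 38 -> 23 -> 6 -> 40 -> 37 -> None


Step 1: curr=36, set curr.next=prev(None) | reversed so far: 36
Step 2: curr=13, set curr.next=prev(36) | reversed so far: 13 -> 36
Step 3: curr=38, set curr.next=prev(13) | reversed so far: 38 -> 13 -> 36
Step 4: curr=23, set curr.next=prev(38) | reversed so far: 23 -> 38 -> 13 -> 36
Step 5: curr=6, set curr.next=prev(23) | reversed so far: 6 -> 23 -> 38 -> 13 -> 36
Step 6: curr=40, set curr.next=prev(6) | reversed so far: 40 -> 6 -> 23 -> 38 -> 13 -> 36
Step 7: curr=37, set curr.next=prev(40) | reversed so far: 37 -> 40 -> 6 -> 23 -> 38 -> 13 -> 36

37 -> 40 -> 6 -> 23 -> 38 -> 13 -> 36 -> None


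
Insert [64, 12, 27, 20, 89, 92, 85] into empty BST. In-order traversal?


Insert 64: root
Insert 12: L from 64
Insert 27: L from 64 -> R from 12
Insert 20: L from 64 -> R from 12 -> L from 27
Insert 89: R from 64
Insert 92: R from 64 -> R from 89
Insert 85: R from 64 -> L from 89

In-order: [12, 20, 27, 64, 85, 89, 92]


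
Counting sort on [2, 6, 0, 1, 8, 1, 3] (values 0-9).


Input: [2, 6, 0, 1, 8, 1, 3]
Counts: [1, 2, 1, 1, 0, 0, 1, 0, 1, 0]

Sorted: [0, 1, 1, 2, 3, 6, 8]


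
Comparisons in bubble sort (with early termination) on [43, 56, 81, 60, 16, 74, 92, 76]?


Algorithm: bubble sort (with early termination)
Input: [43, 56, 81, 60, 16, 74, 92, 76]
Sorted: [16, 43, 56, 60, 74, 76, 81, 92]

25


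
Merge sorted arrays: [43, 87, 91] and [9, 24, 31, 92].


Take 9 from B
Take 24 from B
Take 31 from B
Take 43 from A
Take 87 from A
Take 91 from A

Merged: [9, 24, 31, 43, 87, 91, 92]


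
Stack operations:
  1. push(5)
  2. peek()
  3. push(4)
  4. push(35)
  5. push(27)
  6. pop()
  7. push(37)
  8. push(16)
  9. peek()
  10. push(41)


push(5) -> [5]
peek()->5
push(4) -> [5, 4]
push(35) -> [5, 4, 35]
push(27) -> [5, 4, 35, 27]
pop()->27, [5, 4, 35]
push(37) -> [5, 4, 35, 37]
push(16) -> [5, 4, 35, 37, 16]
peek()->16
push(41) -> [5, 4, 35, 37, 16, 41]

Final stack: [5, 4, 35, 37, 16, 41]


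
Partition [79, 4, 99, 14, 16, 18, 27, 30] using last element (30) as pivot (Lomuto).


Pivot: 30
  4 <= 30: swap -> [4, 79, 99, 14, 16, 18, 27, 30]
  14 <= 30: swap -> [4, 14, 99, 79, 16, 18, 27, 30]
  16 <= 30: swap -> [4, 14, 16, 79, 99, 18, 27, 30]
  18 <= 30: swap -> [4, 14, 16, 18, 99, 79, 27, 30]
  27 <= 30: swap -> [4, 14, 16, 18, 27, 79, 99, 30]
Place pivot at 5: [4, 14, 16, 18, 27, 30, 99, 79]

Partitioned: [4, 14, 16, 18, 27, 30, 99, 79]


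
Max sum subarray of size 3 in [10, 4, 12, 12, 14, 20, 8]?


[0:3]: 26
[1:4]: 28
[2:5]: 38
[3:6]: 46
[4:7]: 42

Max: 46 at [3:6]


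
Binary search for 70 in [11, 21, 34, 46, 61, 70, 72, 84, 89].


Step 1: lo=0, hi=8, mid=4, val=61
Step 2: lo=5, hi=8, mid=6, val=72
Step 3: lo=5, hi=5, mid=5, val=70

Found at index 5


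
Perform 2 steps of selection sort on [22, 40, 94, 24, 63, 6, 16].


Initial: [22, 40, 94, 24, 63, 6, 16]
Step 1: min=6 at 5
  Swap: [6, 40, 94, 24, 63, 22, 16]
Step 2: min=16 at 6
  Swap: [6, 16, 94, 24, 63, 22, 40]

After 2 steps: [6, 16, 94, 24, 63, 22, 40]


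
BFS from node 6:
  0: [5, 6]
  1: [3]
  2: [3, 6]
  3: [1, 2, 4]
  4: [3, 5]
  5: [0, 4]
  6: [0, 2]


Visit 6, enqueue [0, 2]
Visit 0, enqueue [5]
Visit 2, enqueue [3]
Visit 5, enqueue [4]
Visit 3, enqueue [1]
Visit 4, enqueue []
Visit 1, enqueue []

BFS order: [6, 0, 2, 5, 3, 4, 1]


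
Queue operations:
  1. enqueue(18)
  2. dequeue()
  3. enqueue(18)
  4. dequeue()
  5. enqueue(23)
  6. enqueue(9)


enqueue(18) -> [18]
dequeue()->18, []
enqueue(18) -> [18]
dequeue()->18, []
enqueue(23) -> [23]
enqueue(9) -> [23, 9]

Final queue: [23, 9]


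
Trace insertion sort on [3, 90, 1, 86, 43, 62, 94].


Initial: [3, 90, 1, 86, 43, 62, 94]
Insert 90: [3, 90, 1, 86, 43, 62, 94]
Insert 1: [1, 3, 90, 86, 43, 62, 94]
Insert 86: [1, 3, 86, 90, 43, 62, 94]
Insert 43: [1, 3, 43, 86, 90, 62, 94]
Insert 62: [1, 3, 43, 62, 86, 90, 94]
Insert 94: [1, 3, 43, 62, 86, 90, 94]

Sorted: [1, 3, 43, 62, 86, 90, 94]


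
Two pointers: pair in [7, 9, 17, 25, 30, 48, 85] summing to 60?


lo=0(7)+hi=6(85)=92
lo=0(7)+hi=5(48)=55
lo=1(9)+hi=5(48)=57
lo=2(17)+hi=5(48)=65
lo=2(17)+hi=4(30)=47
lo=3(25)+hi=4(30)=55

No pair found


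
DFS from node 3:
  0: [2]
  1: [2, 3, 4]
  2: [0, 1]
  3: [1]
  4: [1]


Visit 3, push [1]
Visit 1, push [4, 2]
Visit 2, push [0]
Visit 0, push []
Visit 4, push []

DFS order: [3, 1, 2, 0, 4]


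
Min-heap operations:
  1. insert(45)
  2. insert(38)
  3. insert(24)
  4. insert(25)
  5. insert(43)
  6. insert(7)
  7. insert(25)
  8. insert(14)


insert(45) -> [45]
insert(38) -> [38, 45]
insert(24) -> [24, 45, 38]
insert(25) -> [24, 25, 38, 45]
insert(43) -> [24, 25, 38, 45, 43]
insert(7) -> [7, 25, 24, 45, 43, 38]
insert(25) -> [7, 25, 24, 45, 43, 38, 25]
insert(14) -> [7, 14, 24, 25, 43, 38, 25, 45]

Final heap: [7, 14, 24, 25, 43, 38, 25, 45]


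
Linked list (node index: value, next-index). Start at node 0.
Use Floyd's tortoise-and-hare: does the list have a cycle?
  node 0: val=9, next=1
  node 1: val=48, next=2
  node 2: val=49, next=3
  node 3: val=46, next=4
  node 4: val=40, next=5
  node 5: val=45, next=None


Floyd's tortoise (slow, +1) and hare (fast, +2):
  init: slow=0, fast=0
  step 1: slow=1, fast=2
  step 2: slow=2, fast=4
  step 3: fast 4->5->None, no cycle

Cycle: no


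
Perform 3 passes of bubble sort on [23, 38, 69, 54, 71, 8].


Initial: [23, 38, 69, 54, 71, 8]
Pass 1: [23, 38, 54, 69, 8, 71] (2 swaps)
Pass 2: [23, 38, 54, 8, 69, 71] (1 swaps)
Pass 3: [23, 38, 8, 54, 69, 71] (1 swaps)

After 3 passes: [23, 38, 8, 54, 69, 71]


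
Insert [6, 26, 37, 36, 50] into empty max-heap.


Insert 6: [6]
Insert 26: [26, 6]
Insert 37: [37, 6, 26]
Insert 36: [37, 36, 26, 6]
Insert 50: [50, 37, 26, 6, 36]

Final heap: [50, 37, 26, 6, 36]


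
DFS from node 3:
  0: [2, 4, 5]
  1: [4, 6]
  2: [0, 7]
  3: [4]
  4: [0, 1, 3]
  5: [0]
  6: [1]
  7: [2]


Visit 3, push [4]
Visit 4, push [1, 0]
Visit 0, push [5, 2]
Visit 2, push [7]
Visit 7, push []
Visit 5, push []
Visit 1, push [6]
Visit 6, push []

DFS order: [3, 4, 0, 2, 7, 5, 1, 6]


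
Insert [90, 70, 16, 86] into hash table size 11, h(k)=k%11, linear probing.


Insert 90: h=2 -> slot 2
Insert 70: h=4 -> slot 4
Insert 16: h=5 -> slot 5
Insert 86: h=9 -> slot 9

Table: [None, None, 90, None, 70, 16, None, None, None, 86, None]


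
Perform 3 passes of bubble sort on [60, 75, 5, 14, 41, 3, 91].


Initial: [60, 75, 5, 14, 41, 3, 91]
Pass 1: [60, 5, 14, 41, 3, 75, 91] (4 swaps)
Pass 2: [5, 14, 41, 3, 60, 75, 91] (4 swaps)
Pass 3: [5, 14, 3, 41, 60, 75, 91] (1 swaps)

After 3 passes: [5, 14, 3, 41, 60, 75, 91]


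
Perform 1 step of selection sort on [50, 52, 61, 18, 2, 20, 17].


Initial: [50, 52, 61, 18, 2, 20, 17]
Step 1: min=2 at 4
  Swap: [2, 52, 61, 18, 50, 20, 17]

After 1 step: [2, 52, 61, 18, 50, 20, 17]


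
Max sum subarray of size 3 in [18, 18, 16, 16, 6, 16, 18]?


[0:3]: 52
[1:4]: 50
[2:5]: 38
[3:6]: 38
[4:7]: 40

Max: 52 at [0:3]


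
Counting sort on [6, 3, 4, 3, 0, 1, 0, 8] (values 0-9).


Input: [6, 3, 4, 3, 0, 1, 0, 8]
Counts: [2, 1, 0, 2, 1, 0, 1, 0, 1, 0]

Sorted: [0, 0, 1, 3, 3, 4, 6, 8]


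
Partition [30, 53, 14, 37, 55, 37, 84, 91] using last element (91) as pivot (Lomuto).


Pivot: 91
  30 <= 91: advance i (no swap)
  53 <= 91: advance i (no swap)
  14 <= 91: advance i (no swap)
  37 <= 91: advance i (no swap)
  55 <= 91: advance i (no swap)
  37 <= 91: advance i (no swap)
  84 <= 91: advance i (no swap)
Place pivot at 7: [30, 53, 14, 37, 55, 37, 84, 91]

Partitioned: [30, 53, 14, 37, 55, 37, 84, 91]


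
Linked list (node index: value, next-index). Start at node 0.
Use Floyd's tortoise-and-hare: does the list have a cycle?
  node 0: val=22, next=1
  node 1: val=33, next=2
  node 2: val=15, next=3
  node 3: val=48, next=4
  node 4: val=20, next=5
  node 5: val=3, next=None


Floyd's tortoise (slow, +1) and hare (fast, +2):
  init: slow=0, fast=0
  step 1: slow=1, fast=2
  step 2: slow=2, fast=4
  step 3: fast 4->5->None, no cycle

Cycle: no


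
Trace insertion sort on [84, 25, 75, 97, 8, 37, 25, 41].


Initial: [84, 25, 75, 97, 8, 37, 25, 41]
Insert 25: [25, 84, 75, 97, 8, 37, 25, 41]
Insert 75: [25, 75, 84, 97, 8, 37, 25, 41]
Insert 97: [25, 75, 84, 97, 8, 37, 25, 41]
Insert 8: [8, 25, 75, 84, 97, 37, 25, 41]
Insert 37: [8, 25, 37, 75, 84, 97, 25, 41]
Insert 25: [8, 25, 25, 37, 75, 84, 97, 41]
Insert 41: [8, 25, 25, 37, 41, 75, 84, 97]

Sorted: [8, 25, 25, 37, 41, 75, 84, 97]


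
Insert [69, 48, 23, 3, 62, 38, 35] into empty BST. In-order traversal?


Insert 69: root
Insert 48: L from 69
Insert 23: L from 69 -> L from 48
Insert 3: L from 69 -> L from 48 -> L from 23
Insert 62: L from 69 -> R from 48
Insert 38: L from 69 -> L from 48 -> R from 23
Insert 35: L from 69 -> L from 48 -> R from 23 -> L from 38

In-order: [3, 23, 35, 38, 48, 62, 69]


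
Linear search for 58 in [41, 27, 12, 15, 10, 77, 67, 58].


i=0: 41!=58
i=1: 27!=58
i=2: 12!=58
i=3: 15!=58
i=4: 10!=58
i=5: 77!=58
i=6: 67!=58
i=7: 58==58 found!

Found at 7, 8 comps


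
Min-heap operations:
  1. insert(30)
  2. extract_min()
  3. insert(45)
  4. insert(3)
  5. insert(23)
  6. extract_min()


insert(30) -> [30]
extract_min()->30, []
insert(45) -> [45]
insert(3) -> [3, 45]
insert(23) -> [3, 45, 23]
extract_min()->3, [23, 45]

Final heap: [23, 45]


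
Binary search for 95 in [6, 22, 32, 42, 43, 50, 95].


Step 1: lo=0, hi=6, mid=3, val=42
Step 2: lo=4, hi=6, mid=5, val=50
Step 3: lo=6, hi=6, mid=6, val=95

Found at index 6


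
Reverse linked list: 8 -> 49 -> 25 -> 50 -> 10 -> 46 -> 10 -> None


Step 1: curr=8, set curr.next=prev(None) | reversed so far: 8
Step 2: curr=49, set curr.next=prev(8) | reversed so far: 49 -> 8
Step 3: curr=25, set curr.next=prev(49) | reversed so far: 25 -> 49 -> 8
Step 4: curr=50, set curr.next=prev(25) | reversed so far: 50 -> 25 -> 49 -> 8
Step 5: curr=10, set curr.next=prev(50) | reversed so far: 10 -> 50 -> 25 -> 49 -> 8
Step 6: curr=46, set curr.next=prev(10) | reversed so far: 46 -> 10 -> 50 -> 25 -> 49 -> 8
Step 7: curr=10, set curr.next=prev(46) | reversed so far: 10 -> 46 -> 10 -> 50 -> 25 -> 49 -> 8

10 -> 46 -> 10 -> 50 -> 25 -> 49 -> 8 -> None


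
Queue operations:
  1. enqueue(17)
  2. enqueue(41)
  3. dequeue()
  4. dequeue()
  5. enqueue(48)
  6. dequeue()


enqueue(17) -> [17]
enqueue(41) -> [17, 41]
dequeue()->17, [41]
dequeue()->41, []
enqueue(48) -> [48]
dequeue()->48, []

Final queue: []


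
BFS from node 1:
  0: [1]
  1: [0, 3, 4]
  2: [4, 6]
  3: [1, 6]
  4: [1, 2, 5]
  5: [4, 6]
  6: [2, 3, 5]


Visit 1, enqueue [0, 3, 4]
Visit 0, enqueue []
Visit 3, enqueue [6]
Visit 4, enqueue [2, 5]
Visit 6, enqueue []
Visit 2, enqueue []
Visit 5, enqueue []

BFS order: [1, 0, 3, 4, 6, 2, 5]


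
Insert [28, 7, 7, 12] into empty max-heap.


Insert 28: [28]
Insert 7: [28, 7]
Insert 7: [28, 7, 7]
Insert 12: [28, 12, 7, 7]

Final heap: [28, 12, 7, 7]


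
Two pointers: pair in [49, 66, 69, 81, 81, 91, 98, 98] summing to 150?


lo=0(49)+hi=7(98)=147
lo=1(66)+hi=7(98)=164
lo=1(66)+hi=6(98)=164
lo=1(66)+hi=5(91)=157
lo=1(66)+hi=4(81)=147
lo=2(69)+hi=4(81)=150

Yes: 69+81=150


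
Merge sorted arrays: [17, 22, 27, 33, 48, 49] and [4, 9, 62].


Take 4 from B
Take 9 from B
Take 17 from A
Take 22 from A
Take 27 from A
Take 33 from A
Take 48 from A
Take 49 from A

Merged: [4, 9, 17, 22, 27, 33, 48, 49, 62]


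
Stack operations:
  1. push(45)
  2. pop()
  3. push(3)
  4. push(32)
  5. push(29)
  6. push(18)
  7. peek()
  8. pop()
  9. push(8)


push(45) -> [45]
pop()->45, []
push(3) -> [3]
push(32) -> [3, 32]
push(29) -> [3, 32, 29]
push(18) -> [3, 32, 29, 18]
peek()->18
pop()->18, [3, 32, 29]
push(8) -> [3, 32, 29, 8]

Final stack: [3, 32, 29, 8]


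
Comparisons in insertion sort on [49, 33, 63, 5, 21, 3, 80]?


Algorithm: insertion sort
Input: [49, 33, 63, 5, 21, 3, 80]
Sorted: [3, 5, 21, 33, 49, 63, 80]

15


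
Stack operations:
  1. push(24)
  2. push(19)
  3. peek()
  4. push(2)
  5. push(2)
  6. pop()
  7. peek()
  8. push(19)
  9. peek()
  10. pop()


push(24) -> [24]
push(19) -> [24, 19]
peek()->19
push(2) -> [24, 19, 2]
push(2) -> [24, 19, 2, 2]
pop()->2, [24, 19, 2]
peek()->2
push(19) -> [24, 19, 2, 19]
peek()->19
pop()->19, [24, 19, 2]

Final stack: [24, 19, 2]


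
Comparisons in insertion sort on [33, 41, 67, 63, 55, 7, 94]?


Algorithm: insertion sort
Input: [33, 41, 67, 63, 55, 7, 94]
Sorted: [7, 33, 41, 55, 63, 67, 94]

13


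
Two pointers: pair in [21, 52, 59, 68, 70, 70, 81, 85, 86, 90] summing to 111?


lo=0(21)+hi=9(90)=111

Yes: 21+90=111


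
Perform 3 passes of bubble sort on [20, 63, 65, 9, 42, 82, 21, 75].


Initial: [20, 63, 65, 9, 42, 82, 21, 75]
Pass 1: [20, 63, 9, 42, 65, 21, 75, 82] (4 swaps)
Pass 2: [20, 9, 42, 63, 21, 65, 75, 82] (3 swaps)
Pass 3: [9, 20, 42, 21, 63, 65, 75, 82] (2 swaps)

After 3 passes: [9, 20, 42, 21, 63, 65, 75, 82]


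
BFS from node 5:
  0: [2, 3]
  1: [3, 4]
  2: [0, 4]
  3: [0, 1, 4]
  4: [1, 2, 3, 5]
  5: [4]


Visit 5, enqueue [4]
Visit 4, enqueue [1, 2, 3]
Visit 1, enqueue []
Visit 2, enqueue [0]
Visit 3, enqueue []
Visit 0, enqueue []

BFS order: [5, 4, 1, 2, 3, 0]


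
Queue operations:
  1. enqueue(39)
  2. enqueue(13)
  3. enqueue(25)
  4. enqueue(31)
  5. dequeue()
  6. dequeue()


enqueue(39) -> [39]
enqueue(13) -> [39, 13]
enqueue(25) -> [39, 13, 25]
enqueue(31) -> [39, 13, 25, 31]
dequeue()->39, [13, 25, 31]
dequeue()->13, [25, 31]

Final queue: [25, 31]


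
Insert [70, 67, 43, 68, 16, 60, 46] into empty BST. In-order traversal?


Insert 70: root
Insert 67: L from 70
Insert 43: L from 70 -> L from 67
Insert 68: L from 70 -> R from 67
Insert 16: L from 70 -> L from 67 -> L from 43
Insert 60: L from 70 -> L from 67 -> R from 43
Insert 46: L from 70 -> L from 67 -> R from 43 -> L from 60

In-order: [16, 43, 46, 60, 67, 68, 70]


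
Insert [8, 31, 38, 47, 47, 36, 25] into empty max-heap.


Insert 8: [8]
Insert 31: [31, 8]
Insert 38: [38, 8, 31]
Insert 47: [47, 38, 31, 8]
Insert 47: [47, 47, 31, 8, 38]
Insert 36: [47, 47, 36, 8, 38, 31]
Insert 25: [47, 47, 36, 8, 38, 31, 25]

Final heap: [47, 47, 36, 8, 38, 31, 25]


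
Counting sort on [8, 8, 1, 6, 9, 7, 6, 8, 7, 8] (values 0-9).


Input: [8, 8, 1, 6, 9, 7, 6, 8, 7, 8]
Counts: [0, 1, 0, 0, 0, 0, 2, 2, 4, 1]

Sorted: [1, 6, 6, 7, 7, 8, 8, 8, 8, 9]


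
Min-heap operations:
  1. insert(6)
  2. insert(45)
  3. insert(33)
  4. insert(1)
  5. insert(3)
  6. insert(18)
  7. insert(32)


insert(6) -> [6]
insert(45) -> [6, 45]
insert(33) -> [6, 45, 33]
insert(1) -> [1, 6, 33, 45]
insert(3) -> [1, 3, 33, 45, 6]
insert(18) -> [1, 3, 18, 45, 6, 33]
insert(32) -> [1, 3, 18, 45, 6, 33, 32]

Final heap: [1, 3, 18, 45, 6, 33, 32]


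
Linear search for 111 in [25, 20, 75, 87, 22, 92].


i=0: 25!=111
i=1: 20!=111
i=2: 75!=111
i=3: 87!=111
i=4: 22!=111
i=5: 92!=111

Not found, 6 comps


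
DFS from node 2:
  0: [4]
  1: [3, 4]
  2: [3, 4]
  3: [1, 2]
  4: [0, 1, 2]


Visit 2, push [4, 3]
Visit 3, push [1]
Visit 1, push [4]
Visit 4, push [0]
Visit 0, push []

DFS order: [2, 3, 1, 4, 0]


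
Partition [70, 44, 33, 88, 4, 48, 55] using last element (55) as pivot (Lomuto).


Pivot: 55
  44 <= 55: swap -> [44, 70, 33, 88, 4, 48, 55]
  33 <= 55: swap -> [44, 33, 70, 88, 4, 48, 55]
  4 <= 55: swap -> [44, 33, 4, 88, 70, 48, 55]
  48 <= 55: swap -> [44, 33, 4, 48, 70, 88, 55]
Place pivot at 4: [44, 33, 4, 48, 55, 88, 70]

Partitioned: [44, 33, 4, 48, 55, 88, 70]


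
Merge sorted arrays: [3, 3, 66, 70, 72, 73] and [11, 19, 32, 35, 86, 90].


Take 3 from A
Take 3 from A
Take 11 from B
Take 19 from B
Take 32 from B
Take 35 from B
Take 66 from A
Take 70 from A
Take 72 from A
Take 73 from A

Merged: [3, 3, 11, 19, 32, 35, 66, 70, 72, 73, 86, 90]


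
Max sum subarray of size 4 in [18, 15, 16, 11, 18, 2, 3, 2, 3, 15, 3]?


[0:4]: 60
[1:5]: 60
[2:6]: 47
[3:7]: 34
[4:8]: 25
[5:9]: 10
[6:10]: 23
[7:11]: 23

Max: 60 at [0:4]


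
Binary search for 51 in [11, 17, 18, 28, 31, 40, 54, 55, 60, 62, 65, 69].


Step 1: lo=0, hi=11, mid=5, val=40
Step 2: lo=6, hi=11, mid=8, val=60
Step 3: lo=6, hi=7, mid=6, val=54

Not found


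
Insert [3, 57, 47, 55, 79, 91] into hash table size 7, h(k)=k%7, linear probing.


Insert 3: h=3 -> slot 3
Insert 57: h=1 -> slot 1
Insert 47: h=5 -> slot 5
Insert 55: h=6 -> slot 6
Insert 79: h=2 -> slot 2
Insert 91: h=0 -> slot 0

Table: [91, 57, 79, 3, None, 47, 55]


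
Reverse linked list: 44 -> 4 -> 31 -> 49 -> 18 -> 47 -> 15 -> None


Step 1: curr=44, set curr.next=prev(None) | reversed so far: 44
Step 2: curr=4, set curr.next=prev(44) | reversed so far: 4 -> 44
Step 3: curr=31, set curr.next=prev(4) | reversed so far: 31 -> 4 -> 44
Step 4: curr=49, set curr.next=prev(31) | reversed so far: 49 -> 31 -> 4 -> 44
Step 5: curr=18, set curr.next=prev(49) | reversed so far: 18 -> 49 -> 31 -> 4 -> 44
Step 6: curr=47, set curr.next=prev(18) | reversed so far: 47 -> 18 -> 49 -> 31 -> 4 -> 44
Step 7: curr=15, set curr.next=prev(47) | reversed so far: 15 -> 47 -> 18 -> 49 -> 31 -> 4 -> 44

15 -> 47 -> 18 -> 49 -> 31 -> 4 -> 44 -> None


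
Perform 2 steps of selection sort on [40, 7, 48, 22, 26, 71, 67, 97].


Initial: [40, 7, 48, 22, 26, 71, 67, 97]
Step 1: min=7 at 1
  Swap: [7, 40, 48, 22, 26, 71, 67, 97]
Step 2: min=22 at 3
  Swap: [7, 22, 48, 40, 26, 71, 67, 97]

After 2 steps: [7, 22, 48, 40, 26, 71, 67, 97]


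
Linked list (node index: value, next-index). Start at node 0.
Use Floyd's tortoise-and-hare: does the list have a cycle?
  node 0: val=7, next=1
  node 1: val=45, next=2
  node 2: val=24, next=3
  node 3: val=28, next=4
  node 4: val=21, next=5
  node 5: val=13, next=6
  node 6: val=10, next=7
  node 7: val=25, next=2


Floyd's tortoise (slow, +1) and hare (fast, +2):
  init: slow=0, fast=0
  step 1: slow=1, fast=2
  step 2: slow=2, fast=4
  step 3: slow=3, fast=6
  step 4: slow=4, fast=2
  step 5: slow=5, fast=4
  step 6: slow=6, fast=6
  slow == fast at node 6: cycle detected

Cycle: yes


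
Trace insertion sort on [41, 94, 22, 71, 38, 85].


Initial: [41, 94, 22, 71, 38, 85]
Insert 94: [41, 94, 22, 71, 38, 85]
Insert 22: [22, 41, 94, 71, 38, 85]
Insert 71: [22, 41, 71, 94, 38, 85]
Insert 38: [22, 38, 41, 71, 94, 85]
Insert 85: [22, 38, 41, 71, 85, 94]

Sorted: [22, 38, 41, 71, 85, 94]


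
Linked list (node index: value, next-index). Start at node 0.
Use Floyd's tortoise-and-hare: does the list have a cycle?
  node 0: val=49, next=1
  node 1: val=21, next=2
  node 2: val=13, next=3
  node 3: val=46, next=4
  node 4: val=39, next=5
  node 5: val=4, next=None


Floyd's tortoise (slow, +1) and hare (fast, +2):
  init: slow=0, fast=0
  step 1: slow=1, fast=2
  step 2: slow=2, fast=4
  step 3: fast 4->5->None, no cycle

Cycle: no


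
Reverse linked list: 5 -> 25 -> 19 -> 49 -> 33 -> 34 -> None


Step 1: curr=5, set curr.next=prev(None) | reversed so far: 5
Step 2: curr=25, set curr.next=prev(5) | reversed so far: 25 -> 5
Step 3: curr=19, set curr.next=prev(25) | reversed so far: 19 -> 25 -> 5
Step 4: curr=49, set curr.next=prev(19) | reversed so far: 49 -> 19 -> 25 -> 5
Step 5: curr=33, set curr.next=prev(49) | reversed so far: 33 -> 49 -> 19 -> 25 -> 5
Step 6: curr=34, set curr.next=prev(33) | reversed so far: 34 -> 33 -> 49 -> 19 -> 25 -> 5

34 -> 33 -> 49 -> 19 -> 25 -> 5 -> None


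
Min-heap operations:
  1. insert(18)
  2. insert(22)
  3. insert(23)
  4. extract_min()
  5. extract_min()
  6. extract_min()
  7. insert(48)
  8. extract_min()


insert(18) -> [18]
insert(22) -> [18, 22]
insert(23) -> [18, 22, 23]
extract_min()->18, [22, 23]
extract_min()->22, [23]
extract_min()->23, []
insert(48) -> [48]
extract_min()->48, []

Final heap: []


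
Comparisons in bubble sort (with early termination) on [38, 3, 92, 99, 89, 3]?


Algorithm: bubble sort (with early termination)
Input: [38, 3, 92, 99, 89, 3]
Sorted: [3, 3, 38, 89, 92, 99]

15


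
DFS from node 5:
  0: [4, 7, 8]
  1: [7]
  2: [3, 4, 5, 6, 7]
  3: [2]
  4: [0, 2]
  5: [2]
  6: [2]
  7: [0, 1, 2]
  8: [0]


Visit 5, push [2]
Visit 2, push [7, 6, 4, 3]
Visit 3, push []
Visit 4, push [0]
Visit 0, push [8, 7]
Visit 7, push [1]
Visit 1, push []
Visit 8, push []
Visit 6, push []

DFS order: [5, 2, 3, 4, 0, 7, 1, 8, 6]


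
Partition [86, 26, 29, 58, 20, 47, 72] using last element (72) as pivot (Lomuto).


Pivot: 72
  26 <= 72: swap -> [26, 86, 29, 58, 20, 47, 72]
  29 <= 72: swap -> [26, 29, 86, 58, 20, 47, 72]
  58 <= 72: swap -> [26, 29, 58, 86, 20, 47, 72]
  20 <= 72: swap -> [26, 29, 58, 20, 86, 47, 72]
  47 <= 72: swap -> [26, 29, 58, 20, 47, 86, 72]
Place pivot at 5: [26, 29, 58, 20, 47, 72, 86]

Partitioned: [26, 29, 58, 20, 47, 72, 86]


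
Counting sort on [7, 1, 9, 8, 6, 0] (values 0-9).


Input: [7, 1, 9, 8, 6, 0]
Counts: [1, 1, 0, 0, 0, 0, 1, 1, 1, 1]

Sorted: [0, 1, 6, 7, 8, 9]


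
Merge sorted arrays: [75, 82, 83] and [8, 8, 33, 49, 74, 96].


Take 8 from B
Take 8 from B
Take 33 from B
Take 49 from B
Take 74 from B
Take 75 from A
Take 82 from A
Take 83 from A

Merged: [8, 8, 33, 49, 74, 75, 82, 83, 96]


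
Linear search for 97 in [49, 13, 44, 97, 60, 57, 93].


i=0: 49!=97
i=1: 13!=97
i=2: 44!=97
i=3: 97==97 found!

Found at 3, 4 comps


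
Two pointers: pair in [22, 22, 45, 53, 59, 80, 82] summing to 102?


lo=0(22)+hi=6(82)=104
lo=0(22)+hi=5(80)=102

Yes: 22+80=102


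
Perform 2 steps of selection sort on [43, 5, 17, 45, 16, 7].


Initial: [43, 5, 17, 45, 16, 7]
Step 1: min=5 at 1
  Swap: [5, 43, 17, 45, 16, 7]
Step 2: min=7 at 5
  Swap: [5, 7, 17, 45, 16, 43]

After 2 steps: [5, 7, 17, 45, 16, 43]


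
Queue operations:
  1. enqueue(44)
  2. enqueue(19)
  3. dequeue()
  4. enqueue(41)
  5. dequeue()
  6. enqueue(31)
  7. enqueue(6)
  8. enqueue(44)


enqueue(44) -> [44]
enqueue(19) -> [44, 19]
dequeue()->44, [19]
enqueue(41) -> [19, 41]
dequeue()->19, [41]
enqueue(31) -> [41, 31]
enqueue(6) -> [41, 31, 6]
enqueue(44) -> [41, 31, 6, 44]

Final queue: [41, 31, 6, 44]


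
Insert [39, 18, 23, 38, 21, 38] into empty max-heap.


Insert 39: [39]
Insert 18: [39, 18]
Insert 23: [39, 18, 23]
Insert 38: [39, 38, 23, 18]
Insert 21: [39, 38, 23, 18, 21]
Insert 38: [39, 38, 38, 18, 21, 23]

Final heap: [39, 38, 38, 18, 21, 23]


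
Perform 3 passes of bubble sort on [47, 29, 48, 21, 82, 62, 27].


Initial: [47, 29, 48, 21, 82, 62, 27]
Pass 1: [29, 47, 21, 48, 62, 27, 82] (4 swaps)
Pass 2: [29, 21, 47, 48, 27, 62, 82] (2 swaps)
Pass 3: [21, 29, 47, 27, 48, 62, 82] (2 swaps)

After 3 passes: [21, 29, 47, 27, 48, 62, 82]


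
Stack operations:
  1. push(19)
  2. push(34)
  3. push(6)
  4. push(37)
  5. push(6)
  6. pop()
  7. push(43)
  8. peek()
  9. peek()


push(19) -> [19]
push(34) -> [19, 34]
push(6) -> [19, 34, 6]
push(37) -> [19, 34, 6, 37]
push(6) -> [19, 34, 6, 37, 6]
pop()->6, [19, 34, 6, 37]
push(43) -> [19, 34, 6, 37, 43]
peek()->43
peek()->43

Final stack: [19, 34, 6, 37, 43]


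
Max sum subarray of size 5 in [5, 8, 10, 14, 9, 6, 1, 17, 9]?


[0:5]: 46
[1:6]: 47
[2:7]: 40
[3:8]: 47
[4:9]: 42

Max: 47 at [1:6]


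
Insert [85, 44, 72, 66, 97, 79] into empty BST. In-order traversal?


Insert 85: root
Insert 44: L from 85
Insert 72: L from 85 -> R from 44
Insert 66: L from 85 -> R from 44 -> L from 72
Insert 97: R from 85
Insert 79: L from 85 -> R from 44 -> R from 72

In-order: [44, 66, 72, 79, 85, 97]


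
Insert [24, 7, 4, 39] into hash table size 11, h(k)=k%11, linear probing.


Insert 24: h=2 -> slot 2
Insert 7: h=7 -> slot 7
Insert 4: h=4 -> slot 4
Insert 39: h=6 -> slot 6

Table: [None, None, 24, None, 4, None, 39, 7, None, None, None]


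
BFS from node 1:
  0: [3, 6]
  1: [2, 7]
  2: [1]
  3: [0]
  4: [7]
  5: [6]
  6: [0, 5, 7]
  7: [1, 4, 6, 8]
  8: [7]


Visit 1, enqueue [2, 7]
Visit 2, enqueue []
Visit 7, enqueue [4, 6, 8]
Visit 4, enqueue []
Visit 6, enqueue [0, 5]
Visit 8, enqueue []
Visit 0, enqueue [3]
Visit 5, enqueue []
Visit 3, enqueue []

BFS order: [1, 2, 7, 4, 6, 8, 0, 5, 3]


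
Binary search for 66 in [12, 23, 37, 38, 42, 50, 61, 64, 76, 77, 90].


Step 1: lo=0, hi=10, mid=5, val=50
Step 2: lo=6, hi=10, mid=8, val=76
Step 3: lo=6, hi=7, mid=6, val=61
Step 4: lo=7, hi=7, mid=7, val=64

Not found


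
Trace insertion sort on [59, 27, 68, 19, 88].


Initial: [59, 27, 68, 19, 88]
Insert 27: [27, 59, 68, 19, 88]
Insert 68: [27, 59, 68, 19, 88]
Insert 19: [19, 27, 59, 68, 88]
Insert 88: [19, 27, 59, 68, 88]

Sorted: [19, 27, 59, 68, 88]


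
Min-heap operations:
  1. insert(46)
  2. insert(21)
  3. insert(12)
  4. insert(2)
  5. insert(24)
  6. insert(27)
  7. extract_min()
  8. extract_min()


insert(46) -> [46]
insert(21) -> [21, 46]
insert(12) -> [12, 46, 21]
insert(2) -> [2, 12, 21, 46]
insert(24) -> [2, 12, 21, 46, 24]
insert(27) -> [2, 12, 21, 46, 24, 27]
extract_min()->2, [12, 24, 21, 46, 27]
extract_min()->12, [21, 24, 27, 46]

Final heap: [21, 24, 27, 46]


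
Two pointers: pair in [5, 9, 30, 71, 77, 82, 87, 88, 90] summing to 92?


lo=0(5)+hi=8(90)=95
lo=0(5)+hi=7(88)=93
lo=0(5)+hi=6(87)=92

Yes: 5+87=92


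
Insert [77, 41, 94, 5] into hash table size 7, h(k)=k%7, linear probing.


Insert 77: h=0 -> slot 0
Insert 41: h=6 -> slot 6
Insert 94: h=3 -> slot 3
Insert 5: h=5 -> slot 5

Table: [77, None, None, 94, None, 5, 41]


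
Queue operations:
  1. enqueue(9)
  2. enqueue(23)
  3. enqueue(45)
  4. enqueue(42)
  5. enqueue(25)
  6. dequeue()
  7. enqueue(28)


enqueue(9) -> [9]
enqueue(23) -> [9, 23]
enqueue(45) -> [9, 23, 45]
enqueue(42) -> [9, 23, 45, 42]
enqueue(25) -> [9, 23, 45, 42, 25]
dequeue()->9, [23, 45, 42, 25]
enqueue(28) -> [23, 45, 42, 25, 28]

Final queue: [23, 45, 42, 25, 28]


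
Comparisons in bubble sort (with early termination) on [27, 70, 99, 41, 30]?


Algorithm: bubble sort (with early termination)
Input: [27, 70, 99, 41, 30]
Sorted: [27, 30, 41, 70, 99]

10


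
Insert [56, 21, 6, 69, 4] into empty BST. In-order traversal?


Insert 56: root
Insert 21: L from 56
Insert 6: L from 56 -> L from 21
Insert 69: R from 56
Insert 4: L from 56 -> L from 21 -> L from 6

In-order: [4, 6, 21, 56, 69]


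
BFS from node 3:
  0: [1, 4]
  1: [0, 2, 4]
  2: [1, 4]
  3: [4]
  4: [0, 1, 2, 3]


Visit 3, enqueue [4]
Visit 4, enqueue [0, 1, 2]
Visit 0, enqueue []
Visit 1, enqueue []
Visit 2, enqueue []

BFS order: [3, 4, 0, 1, 2]


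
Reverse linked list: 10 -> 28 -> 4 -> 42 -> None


Step 1: curr=10, set curr.next=prev(None) | reversed so far: 10
Step 2: curr=28, set curr.next=prev(10) | reversed so far: 28 -> 10
Step 3: curr=4, set curr.next=prev(28) | reversed so far: 4 -> 28 -> 10
Step 4: curr=42, set curr.next=prev(4) | reversed so far: 42 -> 4 -> 28 -> 10

42 -> 4 -> 28 -> 10 -> None


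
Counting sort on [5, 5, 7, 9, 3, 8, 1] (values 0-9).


Input: [5, 5, 7, 9, 3, 8, 1]
Counts: [0, 1, 0, 1, 0, 2, 0, 1, 1, 1]

Sorted: [1, 3, 5, 5, 7, 8, 9]
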